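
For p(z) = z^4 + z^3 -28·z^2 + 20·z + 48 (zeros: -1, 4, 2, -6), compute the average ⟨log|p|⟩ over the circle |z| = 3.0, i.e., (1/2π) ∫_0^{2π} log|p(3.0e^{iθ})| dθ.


Zeros: -6, -1, 2, 4; r = 3.0.
Inside |z| < r: -1, 2. Outside (|z| ≥ r): -6, 4.
p(0) = 48, so log|p(0)| = log(48) = 3.8712.
Apply Jensen: I(r) = log|p(0)| + Σ_k log(r/|z_k|), summed over zeros inside |z| < r.
  log(r/|z_k|) for z_k = -1: log(3.0/1) = 1.0986
  log(r/|z_k|) for z_k = 2: log(3.0/2) = 0.4055
  Outside zeros (-6, 4) contribute nothing to the Jensen sum.
Sum over inside zeros: 1.5041.
I(r) = log|p(0)| + (inside sum) = 3.8712 + 1.5041 = 5.3753.
Note: since some zeros are outside |z| ≤ r, the simplified n·log(r) form does NOT apply — only the inside zeros contribute.

I(r) ≈ 5.3753.


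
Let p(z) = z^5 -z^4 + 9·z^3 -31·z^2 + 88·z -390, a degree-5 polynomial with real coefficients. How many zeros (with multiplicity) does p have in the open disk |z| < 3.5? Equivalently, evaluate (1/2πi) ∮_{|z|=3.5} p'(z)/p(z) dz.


The zeros of p are: 3, (1 + 3i), (1 - 3i), (-2 + 3i), (-2 - 3i).
Their magnitudes are: 3, 3.162, 3.162, 3.606, 3.606.
Zeros with |z| < R = 3.5: 3, (1 + 3i), (1 - 3i).
Count = 3.
By the argument principle, (1/2πi) ∮_{|z|=R} p'(z)/p(z) dz equals exactly this count.

Number of zeros inside |z| < 3.5: 3.


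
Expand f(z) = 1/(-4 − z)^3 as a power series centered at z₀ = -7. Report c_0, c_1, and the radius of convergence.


Let w = z − z₀, so z = z₀ + w.
Then -4 − z = -4 − (z₀ + w) = (-4 − z₀) − w = 3 − w.
f(z) = 1/(3 − w)^3 = (1/(3)^3) · (1 − w/(3))^{−3}.
By the binomial series (1−u)^{−3} = Σ_{n≥0} C(n+2, 2) u^n for |u|<1, with u = w/(3):
  c_n = C(n+2, 2) / (3)^(n+3).
  c_0 = 1/(3)^3 = 1/27.
  c_1 = 3/(3)^4 = 1/27.
The series is valid for |w/d| < 1, i.e. |z − z₀| < |d|.
Radius of convergence: R = |-4 − z₀| = |3| = 3 (distance from z₀ to the singularity z = -4).

c_0 = 1/27, c_1 = 1/27; R = 3.


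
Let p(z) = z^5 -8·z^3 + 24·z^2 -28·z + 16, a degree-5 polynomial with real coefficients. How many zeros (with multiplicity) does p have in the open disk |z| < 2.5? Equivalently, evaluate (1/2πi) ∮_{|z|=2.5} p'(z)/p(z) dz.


The zeros of p are: -4, (1 + 1i), (1 - 1i), (1 + 1i), (1 - 1i).
Their magnitudes are: 4, 1.414, 1.414, 1.414, 1.414.
Zeros with |z| < R = 2.5: (1 + 1i), (1 - 1i), (1 + 1i), (1 - 1i).
Count = 4.
By the argument principle, (1/2πi) ∮_{|z|=R} p'(z)/p(z) dz equals exactly this count.

Number of zeros inside |z| < 2.5: 4.


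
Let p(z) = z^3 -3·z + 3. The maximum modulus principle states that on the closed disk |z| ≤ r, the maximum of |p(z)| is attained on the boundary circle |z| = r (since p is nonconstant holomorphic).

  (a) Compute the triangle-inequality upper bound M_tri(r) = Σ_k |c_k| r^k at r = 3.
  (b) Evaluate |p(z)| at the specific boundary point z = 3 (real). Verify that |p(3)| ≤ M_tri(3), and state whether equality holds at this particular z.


Coefficients: c_0 = 3, c_1 = -3, c_2 = 0, c_3 = 1. Radius r = 3.
Part (a). Triangle bound: M_tri(r) = Σ_k |c_k| r^k
  = |3|·3^0 + |-3|·3^1 + |0|·3^2 + |1|·3^3
  = 3 + 9 + 0 + 27 = 39.
This bounds M(r) := max_{|z|=r} |p(z)| from above; equality holds iff all terms c_k z^k can be made to align in phase at a single z on |z|=r.
Part (b). At z = 3 (real, on the circle |z| = r):
  p(3) = (3)·3^0 + (-3)·3^1 + (0)·3^2 + (1)·3^3 = 21.
  |p(3)| = 21.
Check: |p(3)| = 21 ≤ 39 = M_tri(3). ✓ Equality does not hold at z = 3 (the coefficients have mixed signs, so the terms do not all align in phase there).

M_tri(3) = 39; |p(3)| = 21; equality at z=3: no.


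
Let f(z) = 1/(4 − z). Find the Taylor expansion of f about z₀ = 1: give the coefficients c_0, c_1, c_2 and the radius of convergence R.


Let w = z − z₀, so z = z₀ + w.
Then 4 − z = 4 − (z₀ + w) = (4 − z₀) − w = 3 − w.
f(z) = 1/(3 − w) = (1/(3)) · 1/(1 − w/(3)) = Σ_{n≥0} w^n / (3)^(n+1).
So c_n = 1/(3)^(n+1):
  c_0 = 1/(3)^1 = 1/3.
  c_1 = 1/(3)^2 = 1/9.
  c_2 = 1/(3)^3 = 1/27.
The series is valid for |w/d| < 1, i.e. |z − z₀| < |d|.
Radius of convergence: R = |4 − z₀| = |3| = 3 (distance from z₀ to the singularity z = 4).

c_0 = 1/3, c_1 = 1/9, c_2 = 1/27; R = 3.


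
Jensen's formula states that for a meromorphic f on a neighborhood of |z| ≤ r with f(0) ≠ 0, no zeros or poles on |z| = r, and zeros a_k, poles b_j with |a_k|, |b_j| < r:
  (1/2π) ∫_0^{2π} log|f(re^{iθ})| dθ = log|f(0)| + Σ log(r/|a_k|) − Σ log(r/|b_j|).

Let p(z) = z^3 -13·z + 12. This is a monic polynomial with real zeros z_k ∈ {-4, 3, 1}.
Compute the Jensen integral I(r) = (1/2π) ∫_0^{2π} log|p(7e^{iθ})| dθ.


Zeros: -4, 1, 3; r = 7.
Inside |z| < r: -4, 1, 3. Outside (|z| ≥ r): ∅.
p(0) = 12, so log|p(0)| = log(12) = 2.4849.
Apply Jensen: I(r) = log|p(0)| + Σ_k log(r/|z_k|), summed over zeros inside |z| < r.
  log(r/|z_k|) for z_k = -4: log(7/4) = 0.5596
  log(r/|z_k|) for z_k = 3: log(7/3) = 0.8473
  log(r/|z_k|) for z_k = 1: log(7/1) = 1.9459
Sum over inside zeros: 3.3528.
I(r) = log|p(0)| + (inside sum) = 2.4849 + 3.3528 = 5.8377.
Closed form (all zeros inside, monic): I(r) = n·log(r) = 3·log(7) = 5.8377. ✓

I(r) ≈ 5.8377.


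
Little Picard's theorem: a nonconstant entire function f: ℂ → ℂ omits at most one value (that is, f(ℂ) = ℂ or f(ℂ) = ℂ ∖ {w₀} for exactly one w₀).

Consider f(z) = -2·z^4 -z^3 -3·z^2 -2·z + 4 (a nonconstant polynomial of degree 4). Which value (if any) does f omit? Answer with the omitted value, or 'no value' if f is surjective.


Little Picard bounds the complement of f(ℂ) to at most one point.
For every w ∈ ℂ, the equation p(z) − w = 0 is a nonconstant polynomial in z and hence has at least one root by the fundamental theorem of algebra. So p is surjective onto ℂ, omitting no value.

Omitted value: no value.


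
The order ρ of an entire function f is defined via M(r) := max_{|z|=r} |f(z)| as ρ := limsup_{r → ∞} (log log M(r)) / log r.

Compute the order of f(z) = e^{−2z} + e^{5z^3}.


Each summand is entire of order 1 and 3 respectively (as in the single-exponential case). The order of a sum is at most the max of the orders, so ρ ≤ 3. For the lower bound: on |z|=r choose arg z so that 5z^3 is real positive; then |e^{5z^3}| = e^{5r^3} while |e^{-2z}| ≤ e^{2r^1} = o(e^{5r^3}). So |f| ≥ e^{5r^3}(1 − o(1)) and ρ ≥ 3. Hence ρ = max(1, 3) = 3.
Therefore ρ = 3.

Order ρ = 3.


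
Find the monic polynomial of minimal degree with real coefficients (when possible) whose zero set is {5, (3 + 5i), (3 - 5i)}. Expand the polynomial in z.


The polynomial is p(z) = ∏_{α ∈ S} (z − α), where S = {5, (3 + 5i), (3 - 5i)}.
Expanding the product yields: p(z) = z^3 -11·z^2 + 64·z -170.
Note conjugate pairs combine to real quadratics: (z − (3+5i))(z − (3−5i)) = z² − 6z + 34.
The resulting polynomial has degree 3 and real coefficients as required.

p(z) = z^3 -11·z^2 + 64·z -170.


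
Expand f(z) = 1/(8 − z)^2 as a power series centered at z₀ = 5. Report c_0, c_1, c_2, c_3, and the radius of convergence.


Let w = z − z₀, so z = z₀ + w.
Then 8 − z = 8 − (z₀ + w) = (8 − z₀) − w = 3 − w.
f(z) = 1/(3 − w)^2 = (1/(3)^2) · (1 − w/(3))^{−2}.
By the binomial series (1−u)^{−2} = Σ_{n≥0} C(n+1, 1) u^n for |u|<1, with u = w/(3):
  c_n = C(n+1, 1) / (3)^(n+2).
  c_0 = 1/(3)^2 = 1/9.
  c_1 = 2/(3)^3 = 2/27.
  c_2 = 3/(3)^4 = 1/27.
  c_3 = 4/(3)^5 = 4/243.
The series is valid for |w/d| < 1, i.e. |z − z₀| < |d|.
Radius of convergence: R = |8 − z₀| = |3| = 3 (distance from z₀ to the singularity z = 8).

c_0 = 1/9, c_1 = 2/27, c_2 = 1/27, c_3 = 4/243; R = 3.


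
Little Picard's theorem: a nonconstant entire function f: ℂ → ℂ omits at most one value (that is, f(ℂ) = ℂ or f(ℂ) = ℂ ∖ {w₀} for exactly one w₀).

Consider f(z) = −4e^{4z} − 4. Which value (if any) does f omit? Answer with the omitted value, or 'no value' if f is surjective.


Little Picard bounds the complement of f(ℂ) to at most one point.
e^{4z} is never zero on ℂ, so -4·e^{4z} takes every value in ℂ ∖ {0}. Adding -4 shifts the range to ℂ ∖ {-4}. Thus f omits exactly the value -4.

Omitted value: -4.


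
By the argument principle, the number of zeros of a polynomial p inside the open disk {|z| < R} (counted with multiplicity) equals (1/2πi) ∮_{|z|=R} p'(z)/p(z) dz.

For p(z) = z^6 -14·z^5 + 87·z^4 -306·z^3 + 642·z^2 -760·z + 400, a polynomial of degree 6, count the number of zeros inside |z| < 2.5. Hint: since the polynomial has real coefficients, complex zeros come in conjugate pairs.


The zeros of p are: (2 + 2i), (2 - 2i), (3 + 1i), (3 - 1i), (2 + 1i), (2 - 1i).
Their magnitudes are: 2.828, 2.828, 3.162, 3.162, 2.236, 2.236.
Zeros with |z| < R = 2.5: (2 + 1i), (2 - 1i).
Count = 2.
By the argument principle, (1/2πi) ∮_{|z|=R} p'(z)/p(z) dz equals exactly this count.

Number of zeros inside |z| < 2.5: 2.


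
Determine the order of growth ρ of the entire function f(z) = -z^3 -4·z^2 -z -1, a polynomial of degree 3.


|f(z)| ≤ Σ|c_k|·r^k = O(r^3) as r → ∞. Polynomial growth is O(e^{r^ε}) for every ε > 0 (since r^3/e^{r^ε} → 0), so ρ ≤ ε for all ε > 0, i.e. ρ = 0. Every nonconstant polynomial has order 0.
Therefore ρ = 0.

Order ρ = 0.


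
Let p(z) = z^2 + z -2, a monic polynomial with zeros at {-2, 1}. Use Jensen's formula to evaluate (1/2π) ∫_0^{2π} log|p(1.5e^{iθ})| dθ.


Zeros: -2, 1; r = 1.5.
Inside |z| < r: 1. Outside (|z| ≥ r): -2.
p(0) = -2, so log|p(0)| = log(2) = 0.6931.
Apply Jensen: I(r) = log|p(0)| + Σ_k log(r/|z_k|), summed over zeros inside |z| < r.
  log(r/|z_k|) for z_k = 1: log(1.5/1) = 0.4055
  Outside zeros (-2) contribute nothing to the Jensen sum.
Sum over inside zeros: 0.4055.
I(r) = log|p(0)| + (inside sum) = 0.6931 + 0.4055 = 1.0986.
Note: since some zeros are outside |z| ≤ r, the simplified n·log(r) form does NOT apply — only the inside zeros contribute.

I(r) ≈ 1.0986.


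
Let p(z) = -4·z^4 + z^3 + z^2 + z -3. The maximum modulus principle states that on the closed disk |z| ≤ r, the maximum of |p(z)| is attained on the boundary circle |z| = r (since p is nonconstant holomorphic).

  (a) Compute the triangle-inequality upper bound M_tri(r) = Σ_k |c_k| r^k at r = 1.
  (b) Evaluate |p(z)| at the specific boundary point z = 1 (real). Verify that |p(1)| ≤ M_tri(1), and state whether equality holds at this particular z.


Coefficients: c_0 = -3, c_1 = 1, c_2 = 1, c_3 = 1, c_4 = -4. Radius r = 1.
Part (a). Triangle bound: M_tri(r) = Σ_k |c_k| r^k
  = |-3|·1^0 + |1|·1^1 + |1|·1^2 + |1|·1^3 + |-4|·1^4
  = 3 + 1 + 1 + 1 + 4 = 10.
This bounds M(r) := max_{|z|=r} |p(z)| from above; equality holds iff all terms c_k z^k can be made to align in phase at a single z on |z|=r.
Part (b). At z = 1 (real, on the circle |z| = r):
  p(1) = (-3)·1^0 + (1)·1^1 + (1)·1^2 + (1)·1^3 + (-4)·1^4 = -4.
  |p(1)| = 4.
Check: |p(1)| = 4 ≤ 10 = M_tri(1). ✓ Equality does not hold at z = 1 (the coefficients have mixed signs, so the terms do not all align in phase there).

M_tri(1) = 10; |p(1)| = 4; equality at z=1: no.


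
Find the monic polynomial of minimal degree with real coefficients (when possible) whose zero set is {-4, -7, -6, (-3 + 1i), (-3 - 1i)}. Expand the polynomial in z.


The polynomial is p(z) = ∏_{α ∈ S} (z − α), where S = {-4, -7, -6, (-3 + 1i), (-3 - 1i)}.
Expanding the product yields: p(z) = z^5 + 23·z^4 + 206·z^3 + 902·z^2 + 1948·z + 1680.
Note conjugate pairs combine to real quadratics: (z − (-3+1i))(z − (-3−1i)) = z² + 6z + 10.
The resulting polynomial has degree 5 and real coefficients as required.

p(z) = z^5 + 23·z^4 + 206·z^3 + 902·z^2 + 1948·z + 1680.


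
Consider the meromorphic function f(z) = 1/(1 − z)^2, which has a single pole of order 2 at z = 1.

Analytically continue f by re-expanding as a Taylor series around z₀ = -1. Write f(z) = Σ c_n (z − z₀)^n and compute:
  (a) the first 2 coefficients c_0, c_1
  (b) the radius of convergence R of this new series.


Let w = z − z₀, so z = z₀ + w.
Then 1 − z = 1 − (z₀ + w) = (1 − z₀) − w = 2 − w.
f(z) = 1/(2 − w)^2 = (1/(2)^2) · (1 − w/(2))^{−2}.
By the binomial series (1−u)^{−2} = Σ_{n≥0} C(n+1, 1) u^n for |u|<1, with u = w/(2):
  c_n = C(n+1, 1) / (2)^(n+2).
  c_0 = 1/(2)^2 = 1/4.
  c_1 = 2/(2)^3 = 1/4.
The series is valid for |w/d| < 1, i.e. |z − z₀| < |d|.
Radius of convergence: R = |1 − z₀| = |2| = 2 (distance from z₀ to the singularity z = 1).

c_0 = 1/4, c_1 = 1/4; R = 2.


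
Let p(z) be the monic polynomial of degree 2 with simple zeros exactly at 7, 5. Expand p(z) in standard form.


The polynomial is p(z) = ∏_{α ∈ S} (z − α), where S = {7, 5}.
Expanding the product yields: p(z) = z^2 -12·z + 35.
The resulting polynomial has degree 2 and real coefficients as required.

p(z) = z^2 -12·z + 35.


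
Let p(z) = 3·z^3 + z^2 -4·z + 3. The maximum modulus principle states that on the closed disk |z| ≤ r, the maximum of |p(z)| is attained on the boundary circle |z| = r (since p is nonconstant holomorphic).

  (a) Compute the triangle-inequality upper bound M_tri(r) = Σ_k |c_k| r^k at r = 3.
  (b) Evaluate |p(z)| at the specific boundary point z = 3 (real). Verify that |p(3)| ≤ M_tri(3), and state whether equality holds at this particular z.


Coefficients: c_0 = 3, c_1 = -4, c_2 = 1, c_3 = 3. Radius r = 3.
Part (a). Triangle bound: M_tri(r) = Σ_k |c_k| r^k
  = |3|·3^0 + |-4|·3^1 + |1|·3^2 + |3|·3^3
  = 3 + 12 + 9 + 81 = 105.
This bounds M(r) := max_{|z|=r} |p(z)| from above; equality holds iff all terms c_k z^k can be made to align in phase at a single z on |z|=r.
Part (b). At z = 3 (real, on the circle |z| = r):
  p(3) = (3)·3^0 + (-4)·3^1 + (1)·3^2 + (3)·3^3 = 81.
  |p(3)| = 81.
Check: |p(3)| = 81 ≤ 105 = M_tri(3). ✓ Equality does not hold at z = 3 (the coefficients have mixed signs, so the terms do not all align in phase there).

M_tri(3) = 105; |p(3)| = 81; equality at z=3: no.


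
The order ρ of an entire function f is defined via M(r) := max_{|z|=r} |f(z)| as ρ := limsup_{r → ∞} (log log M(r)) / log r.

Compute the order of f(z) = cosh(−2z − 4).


cosh(w) is a linear combination of e^{iw} and e^{−iw} (or e^w, e^{−w} in the hyperbolic case), so |cosh(w)| ≤ e^{|w|}. With w = −2z − 4, |w| ≤ 2|z| + 4 = 2r + 4 on |z| = r, giving M(r) ≤ e^{2r + 4}, so ρ ≤ 1. On a suitable ray (z = it for sin/cos; z = t for sinh/cosh, t real → ∞), |cosh(−2z − 4)| grows like e^{2|t|}/2, so ρ ≥ 1. Hence ρ = 1.
Therefore ρ = 1.

Order ρ = 1.


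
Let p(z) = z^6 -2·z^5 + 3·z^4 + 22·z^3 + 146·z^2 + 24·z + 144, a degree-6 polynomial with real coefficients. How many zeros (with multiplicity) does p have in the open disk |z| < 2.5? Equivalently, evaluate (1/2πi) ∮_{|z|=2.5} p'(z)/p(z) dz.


The zeros of p are: (0 + 1i), (0 - 1i), (-2 + 2i), (-2 - 2i), (3 + 3i), (3 - 3i).
Their magnitudes are: 1, 1, 2.828, 2.828, 4.243, 4.243.
Zeros with |z| < R = 2.5: (0 + 1i), (0 - 1i).
Count = 2.
By the argument principle, (1/2πi) ∮_{|z|=R} p'(z)/p(z) dz equals exactly this count.

Number of zeros inside |z| < 2.5: 2.


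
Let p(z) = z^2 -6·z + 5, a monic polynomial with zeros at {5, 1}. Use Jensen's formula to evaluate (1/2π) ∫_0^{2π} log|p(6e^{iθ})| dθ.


Zeros: 1, 5; r = 6.
Inside |z| < r: 1, 5. Outside (|z| ≥ r): ∅.
p(0) = 5, so log|p(0)| = log(5) = 1.6094.
Apply Jensen: I(r) = log|p(0)| + Σ_k log(r/|z_k|), summed over zeros inside |z| < r.
  log(r/|z_k|) for z_k = 5: log(6/5) = 0.1823
  log(r/|z_k|) for z_k = 1: log(6/1) = 1.7918
Sum over inside zeros: 1.9741.
I(r) = log|p(0)| + (inside sum) = 1.6094 + 1.9741 = 3.5835.
Closed form (all zeros inside, monic): I(r) = n·log(r) = 2·log(6) = 3.5835. ✓

I(r) ≈ 3.5835.


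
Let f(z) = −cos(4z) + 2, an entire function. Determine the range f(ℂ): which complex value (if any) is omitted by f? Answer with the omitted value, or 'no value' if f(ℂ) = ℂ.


Little Picard bounds the complement of f(ℂ) to at most one point.
cos is entire and surjective onto ℂ: for every w ∈ ℂ, cos(ζ) = w has a solution ζ ∈ ℂ (e.g., via the complex inverse arccos). With ζ = 4z this gives z = ζ/(4). Then -1·cos(4z) takes every value in -1·ℂ = ℂ, and adding 2 is a bijection of ℂ. So f is surjective and omits no value. (Note: only on the real line is cos bounded by [−1, 1].)

Omitted value: no value.


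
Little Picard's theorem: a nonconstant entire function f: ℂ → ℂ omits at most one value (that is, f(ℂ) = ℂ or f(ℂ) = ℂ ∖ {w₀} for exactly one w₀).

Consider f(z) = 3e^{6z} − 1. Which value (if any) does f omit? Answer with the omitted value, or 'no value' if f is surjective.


Little Picard bounds the complement of f(ℂ) to at most one point.
e^{6z} is never zero on ℂ, so 3·e^{6z} takes every value in ℂ ∖ {0}. Adding -1 shifts the range to ℂ ∖ {-1}. Thus f omits exactly the value -1.

Omitted value: -1.


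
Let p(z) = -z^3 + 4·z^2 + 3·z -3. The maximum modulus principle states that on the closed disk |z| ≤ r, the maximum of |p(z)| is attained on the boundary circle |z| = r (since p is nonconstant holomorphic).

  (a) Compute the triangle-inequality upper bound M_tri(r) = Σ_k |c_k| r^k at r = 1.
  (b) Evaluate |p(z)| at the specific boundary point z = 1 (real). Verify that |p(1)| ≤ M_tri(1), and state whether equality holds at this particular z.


Coefficients: c_0 = -3, c_1 = 3, c_2 = 4, c_3 = -1. Radius r = 1.
Part (a). Triangle bound: M_tri(r) = Σ_k |c_k| r^k
  = |-3|·1^0 + |3|·1^1 + |4|·1^2 + |-1|·1^3
  = 3 + 3 + 4 + 1 = 11.
This bounds M(r) := max_{|z|=r} |p(z)| from above; equality holds iff all terms c_k z^k can be made to align in phase at a single z on |z|=r.
Part (b). At z = 1 (real, on the circle |z| = r):
  p(1) = (-3)·1^0 + (3)·1^1 + (4)·1^2 + (-1)·1^3 = 3.
  |p(1)| = 3.
Check: |p(1)| = 3 ≤ 11 = M_tri(1). ✓ Equality does not hold at z = 1 (the coefficients have mixed signs, so the terms do not all align in phase there).

M_tri(1) = 11; |p(1)| = 3; equality at z=1: no.


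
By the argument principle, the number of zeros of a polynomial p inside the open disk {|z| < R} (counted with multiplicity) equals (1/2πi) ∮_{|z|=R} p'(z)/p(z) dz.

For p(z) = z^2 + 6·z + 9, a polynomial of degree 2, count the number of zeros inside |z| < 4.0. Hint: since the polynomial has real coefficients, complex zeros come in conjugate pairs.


The zeros of p are: -3, -3.
Their magnitudes are: 3, 3.
Zeros with |z| < R = 4.0: -3, -3.
Count = 2.
By the argument principle, (1/2πi) ∮_{|z|=R} p'(z)/p(z) dz equals exactly this count.

Number of zeros inside |z| < 4.0: 2.


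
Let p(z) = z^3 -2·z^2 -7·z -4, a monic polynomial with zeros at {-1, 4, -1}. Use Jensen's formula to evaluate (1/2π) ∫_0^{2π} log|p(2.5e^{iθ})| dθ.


Zeros: -1, -1, 4; r = 2.5.
Inside |z| < r: -1, -1. Outside (|z| ≥ r): 4.
p(0) = -4, so log|p(0)| = log(4) = 1.3863.
Apply Jensen: I(r) = log|p(0)| + Σ_k log(r/|z_k|), summed over zeros inside |z| < r.
  log(r/|z_k|) for z_k = -1: log(2.5/1) = 0.9163
  log(r/|z_k|) for z_k = -1: log(2.5/1) = 0.9163
  Outside zeros (4) contribute nothing to the Jensen sum.
Sum over inside zeros: 1.8326.
I(r) = log|p(0)| + (inside sum) = 1.3863 + 1.8326 = 3.2189.
Note: since some zeros are outside |z| ≤ r, the simplified n·log(r) form does NOT apply — only the inside zeros contribute.

I(r) ≈ 3.2189.


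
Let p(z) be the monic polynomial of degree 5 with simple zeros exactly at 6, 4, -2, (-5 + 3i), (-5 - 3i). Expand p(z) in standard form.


The polynomial is p(z) = ∏_{α ∈ S} (z − α), where S = {6, 4, -2, (-5 + 3i), (-5 - 3i)}.
Expanding the product yields: p(z) = z^5 + 2·z^4 -42·z^3 -184·z^2 + 616·z + 1632.
Note conjugate pairs combine to real quadratics: (z − (-5+3i))(z − (-5−3i)) = z² + 10z + 34.
The resulting polynomial has degree 5 and real coefficients as required.

p(z) = z^5 + 2·z^4 -42·z^3 -184·z^2 + 616·z + 1632.


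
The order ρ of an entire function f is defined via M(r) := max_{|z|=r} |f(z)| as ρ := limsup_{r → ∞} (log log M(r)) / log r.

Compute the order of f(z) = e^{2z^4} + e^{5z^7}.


Each summand is entire of order 4 and 7 respectively (as in the single-exponential case). The order of a sum is at most the max of the orders, so ρ ≤ 7. For the lower bound: on |z|=r choose arg z so that 5z^7 is real positive; then |e^{5z^7}| = e^{5r^7} while |e^{2z^4}| ≤ e^{2r^4} = o(e^{5r^7}). So |f| ≥ e^{5r^7}(1 − o(1)) and ρ ≥ 7. Hence ρ = max(4, 7) = 7.
Therefore ρ = 7.

Order ρ = 7.


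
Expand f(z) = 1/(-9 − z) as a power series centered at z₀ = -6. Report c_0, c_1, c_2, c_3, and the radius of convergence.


Let w = z − z₀, so z = z₀ + w.
Then -9 − z = -9 − (z₀ + w) = (-9 − z₀) − w = -3 − w.
f(z) = 1/(-3 − w) = (1/(-3)) · 1/(1 − w/(-3)) = Σ_{n≥0} w^n / (-3)^(n+1).
So c_n = 1/(-3)^(n+1):
  c_0 = 1/(-3)^1 = -1/3.
  c_1 = 1/(-3)^2 = 1/9.
  c_2 = 1/(-3)^3 = -1/27.
  c_3 = 1/(-3)^4 = 1/81.
The series is valid for |w/d| < 1, i.e. |z − z₀| < |d|.
Radius of convergence: R = |-9 − z₀| = |-3| = 3 (distance from z₀ to the singularity z = -9).

c_0 = -1/3, c_1 = 1/9, c_2 = -1/27, c_3 = 1/81; R = 3.


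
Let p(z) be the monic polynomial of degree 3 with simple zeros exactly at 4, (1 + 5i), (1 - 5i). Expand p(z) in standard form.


The polynomial is p(z) = ∏_{α ∈ S} (z − α), where S = {4, (1 + 5i), (1 - 5i)}.
Expanding the product yields: p(z) = z^3 -6·z^2 + 34·z -104.
Note conjugate pairs combine to real quadratics: (z − (1+5i))(z − (1−5i)) = z² − 2z + 26.
The resulting polynomial has degree 3 and real coefficients as required.

p(z) = z^3 -6·z^2 + 34·z -104.


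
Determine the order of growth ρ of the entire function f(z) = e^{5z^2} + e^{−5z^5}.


Each summand is entire of order 2 and 5 respectively (as in the single-exponential case). The order of a sum is at most the max of the orders, so ρ ≤ 5. For the lower bound: on |z|=r choose arg z so that -5z^5 is real positive; then |e^{-5z^5}| = e^{5r^5} while |e^{5z^2}| ≤ e^{5r^2} = o(e^{5r^5}). So |f| ≥ e^{5r^5}(1 − o(1)) and ρ ≥ 5. Hence ρ = max(2, 5) = 5.
Therefore ρ = 5.

Order ρ = 5.


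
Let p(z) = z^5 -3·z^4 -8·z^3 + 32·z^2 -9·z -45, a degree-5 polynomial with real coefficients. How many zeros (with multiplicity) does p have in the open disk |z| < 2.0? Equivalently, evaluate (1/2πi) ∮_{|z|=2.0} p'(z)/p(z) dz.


The zeros of p are: -1, (2 + 1i), (2 - 1i), 3, -3.
Their magnitudes are: 1, 2.236, 2.236, 3, 3.
Zeros with |z| < R = 2.0: -1.
Count = 1.
By the argument principle, (1/2πi) ∮_{|z|=R} p'(z)/p(z) dz equals exactly this count.

Number of zeros inside |z| < 2.0: 1.


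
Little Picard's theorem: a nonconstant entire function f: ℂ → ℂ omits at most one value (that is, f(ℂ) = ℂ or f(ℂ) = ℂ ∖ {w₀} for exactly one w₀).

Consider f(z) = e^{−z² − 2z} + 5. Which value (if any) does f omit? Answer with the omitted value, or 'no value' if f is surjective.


Little Picard bounds the complement of f(ℂ) to at most one point.
The exponent g(z) = −z² − 2z is a nonconstant polynomial, hence surjective onto ℂ. So e^{g(z)} takes every value in {e^w : w ∈ ℂ} = ℂ ∖ {0}. Adding 5 shifts the range to ℂ ∖ {5}. f omits exactly 5.

Omitted value: 5.


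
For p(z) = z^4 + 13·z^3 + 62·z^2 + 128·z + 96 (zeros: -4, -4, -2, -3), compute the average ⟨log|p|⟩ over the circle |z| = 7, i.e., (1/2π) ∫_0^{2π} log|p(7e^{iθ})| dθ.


Zeros: -4, -4, -3, -2; r = 7.
Inside |z| < r: -4, -4, -3, -2. Outside (|z| ≥ r): ∅.
p(0) = 96, so log|p(0)| = log(96) = 4.5643.
Apply Jensen: I(r) = log|p(0)| + Σ_k log(r/|z_k|), summed over zeros inside |z| < r.
  log(r/|z_k|) for z_k = -4: log(7/4) = 0.5596
  log(r/|z_k|) for z_k = -4: log(7/4) = 0.5596
  log(r/|z_k|) for z_k = -2: log(7/2) = 1.2528
  log(r/|z_k|) for z_k = -3: log(7/3) = 0.8473
Sum over inside zeros: 3.2193.
I(r) = log|p(0)| + (inside sum) = 4.5643 + 3.2193 = 7.7836.
Closed form (all zeros inside, monic): I(r) = n·log(r) = 4·log(7) = 7.7836. ✓

I(r) ≈ 7.7836.


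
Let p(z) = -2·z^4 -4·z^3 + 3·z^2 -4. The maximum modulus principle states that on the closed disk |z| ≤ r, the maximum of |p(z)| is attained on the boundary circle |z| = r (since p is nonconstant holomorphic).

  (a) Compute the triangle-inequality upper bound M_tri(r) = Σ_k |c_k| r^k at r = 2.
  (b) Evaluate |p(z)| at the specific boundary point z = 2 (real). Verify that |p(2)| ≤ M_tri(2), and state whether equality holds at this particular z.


Coefficients: c_0 = -4, c_1 = 0, c_2 = 3, c_3 = -4, c_4 = -2. Radius r = 2.
Part (a). Triangle bound: M_tri(r) = Σ_k |c_k| r^k
  = |-4|·2^0 + |0|·2^1 + |3|·2^2 + |-4|·2^3 + |-2|·2^4
  = 4 + 0 + 12 + 32 + 32 = 80.
This bounds M(r) := max_{|z|=r} |p(z)| from above; equality holds iff all terms c_k z^k can be made to align in phase at a single z on |z|=r.
Part (b). At z = 2 (real, on the circle |z| = r):
  p(2) = (-4)·2^0 + (0)·2^1 + (3)·2^2 + (-4)·2^3 + (-2)·2^4 = -56.
  |p(2)| = 56.
Check: |p(2)| = 56 ≤ 80 = M_tri(2). ✓ Equality does not hold at z = 2 (the coefficients have mixed signs, so the terms do not all align in phase there).

M_tri(2) = 80; |p(2)| = 56; equality at z=2: no.


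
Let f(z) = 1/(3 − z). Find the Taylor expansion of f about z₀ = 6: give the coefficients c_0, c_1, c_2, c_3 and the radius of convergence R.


Let w = z − z₀, so z = z₀ + w.
Then 3 − z = 3 − (z₀ + w) = (3 − z₀) − w = -3 − w.
f(z) = 1/(-3 − w) = (1/(-3)) · 1/(1 − w/(-3)) = Σ_{n≥0} w^n / (-3)^(n+1).
So c_n = 1/(-3)^(n+1):
  c_0 = 1/(-3)^1 = -1/3.
  c_1 = 1/(-3)^2 = 1/9.
  c_2 = 1/(-3)^3 = -1/27.
  c_3 = 1/(-3)^4 = 1/81.
The series is valid for |w/d| < 1, i.e. |z − z₀| < |d|.
Radius of convergence: R = |3 − z₀| = |-3| = 3 (distance from z₀ to the singularity z = 3).

c_0 = -1/3, c_1 = 1/9, c_2 = -1/27, c_3 = 1/81; R = 3.


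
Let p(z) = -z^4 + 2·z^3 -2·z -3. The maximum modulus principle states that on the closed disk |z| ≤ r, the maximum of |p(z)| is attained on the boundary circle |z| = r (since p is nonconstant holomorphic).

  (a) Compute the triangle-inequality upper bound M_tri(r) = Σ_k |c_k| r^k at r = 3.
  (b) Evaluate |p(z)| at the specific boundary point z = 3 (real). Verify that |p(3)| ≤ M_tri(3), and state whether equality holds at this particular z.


Coefficients: c_0 = -3, c_1 = -2, c_2 = 0, c_3 = 2, c_4 = -1. Radius r = 3.
Part (a). Triangle bound: M_tri(r) = Σ_k |c_k| r^k
  = |-3|·3^0 + |-2|·3^1 + |0|·3^2 + |2|·3^3 + |-1|·3^4
  = 3 + 6 + 0 + 54 + 81 = 144.
This bounds M(r) := max_{|z|=r} |p(z)| from above; equality holds iff all terms c_k z^k can be made to align in phase at a single z on |z|=r.
Part (b). At z = 3 (real, on the circle |z| = r):
  p(3) = (-3)·3^0 + (-2)·3^1 + (0)·3^2 + (2)·3^3 + (-1)·3^4 = -36.
  |p(3)| = 36.
Check: |p(3)| = 36 ≤ 144 = M_tri(3). ✓ Equality does not hold at z = 3 (the coefficients have mixed signs, so the terms do not all align in phase there).

M_tri(3) = 144; |p(3)| = 36; equality at z=3: no.


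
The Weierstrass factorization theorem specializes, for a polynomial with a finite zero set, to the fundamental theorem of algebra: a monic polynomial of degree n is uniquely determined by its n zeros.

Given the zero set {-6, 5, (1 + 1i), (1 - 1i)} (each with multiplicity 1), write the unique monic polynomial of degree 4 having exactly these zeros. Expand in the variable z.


The polynomial is p(z) = ∏_{α ∈ S} (z − α), where S = {-6, 5, (1 + 1i), (1 - 1i)}.
Expanding the product yields: p(z) = z^4 -z^3 -30·z^2 + 62·z -60.
Note conjugate pairs combine to real quadratics: (z − (1+1i))(z − (1−1i)) = z² − 2z + 2.
The resulting polynomial has degree 4 and real coefficients as required.

p(z) = z^4 -z^3 -30·z^2 + 62·z -60.


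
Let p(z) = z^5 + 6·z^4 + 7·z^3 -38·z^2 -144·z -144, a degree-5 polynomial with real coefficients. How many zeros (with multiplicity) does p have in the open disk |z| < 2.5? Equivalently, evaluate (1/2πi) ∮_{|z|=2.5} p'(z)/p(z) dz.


The zeros of p are: -2, -3, (-2 + 2i), (-2 - 2i), 3.
Their magnitudes are: 2, 3, 2.828, 2.828, 3.
Zeros with |z| < R = 2.5: -2.
Count = 1.
By the argument principle, (1/2πi) ∮_{|z|=R} p'(z)/p(z) dz equals exactly this count.

Number of zeros inside |z| < 2.5: 1.


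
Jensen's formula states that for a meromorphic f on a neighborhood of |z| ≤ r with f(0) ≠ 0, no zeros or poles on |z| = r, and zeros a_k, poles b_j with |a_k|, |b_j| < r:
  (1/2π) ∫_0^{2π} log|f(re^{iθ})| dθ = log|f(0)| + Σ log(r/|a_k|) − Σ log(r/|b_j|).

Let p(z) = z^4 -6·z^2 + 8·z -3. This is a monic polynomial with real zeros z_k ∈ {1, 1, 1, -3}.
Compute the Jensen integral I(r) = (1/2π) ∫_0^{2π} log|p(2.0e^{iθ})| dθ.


Zeros: -3, 1, 1, 1; r = 2.0.
Inside |z| < r: 1, 1, 1. Outside (|z| ≥ r): -3.
p(0) = -3, so log|p(0)| = log(3) = 1.0986.
Apply Jensen: I(r) = log|p(0)| + Σ_k log(r/|z_k|), summed over zeros inside |z| < r.
  log(r/|z_k|) for z_k = 1: log(2.0/1) = 0.6931
  log(r/|z_k|) for z_k = 1: log(2.0/1) = 0.6931
  log(r/|z_k|) for z_k = 1: log(2.0/1) = 0.6931
  Outside zeros (-3) contribute nothing to the Jensen sum.
Sum over inside zeros: 2.0794.
I(r) = log|p(0)| + (inside sum) = 1.0986 + 2.0794 = 3.1781.
Note: since some zeros are outside |z| ≤ r, the simplified n·log(r) form does NOT apply — only the inside zeros contribute.

I(r) ≈ 3.1781.


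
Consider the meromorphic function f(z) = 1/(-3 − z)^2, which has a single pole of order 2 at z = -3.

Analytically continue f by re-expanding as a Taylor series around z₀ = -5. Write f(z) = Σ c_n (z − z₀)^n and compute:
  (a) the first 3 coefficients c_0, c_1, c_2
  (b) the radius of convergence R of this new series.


Let w = z − z₀, so z = z₀ + w.
Then -3 − z = -3 − (z₀ + w) = (-3 − z₀) − w = 2 − w.
f(z) = 1/(2 − w)^2 = (1/(2)^2) · (1 − w/(2))^{−2}.
By the binomial series (1−u)^{−2} = Σ_{n≥0} C(n+1, 1) u^n for |u|<1, with u = w/(2):
  c_n = C(n+1, 1) / (2)^(n+2).
  c_0 = 1/(2)^2 = 1/4.
  c_1 = 2/(2)^3 = 1/4.
  c_2 = 3/(2)^4 = 3/16.
The series is valid for |w/d| < 1, i.e. |z − z₀| < |d|.
Radius of convergence: R = |-3 − z₀| = |2| = 2 (distance from z₀ to the singularity z = -3).

c_0 = 1/4, c_1 = 1/4, c_2 = 3/16; R = 2.


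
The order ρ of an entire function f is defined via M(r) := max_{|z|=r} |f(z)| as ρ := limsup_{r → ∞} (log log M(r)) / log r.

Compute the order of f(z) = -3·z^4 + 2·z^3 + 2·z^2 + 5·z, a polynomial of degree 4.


|f(z)| ≤ Σ|c_k|·r^k = O(r^4) as r → ∞. Polynomial growth is O(e^{r^ε}) for every ε > 0 (since r^4/e^{r^ε} → 0), so ρ ≤ ε for all ε > 0, i.e. ρ = 0. Every nonconstant polynomial has order 0.
Therefore ρ = 0.

Order ρ = 0.


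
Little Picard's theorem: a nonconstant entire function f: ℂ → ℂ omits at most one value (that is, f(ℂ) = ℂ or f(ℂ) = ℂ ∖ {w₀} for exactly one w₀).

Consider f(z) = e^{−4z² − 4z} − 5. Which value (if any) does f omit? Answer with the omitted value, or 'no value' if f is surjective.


Little Picard bounds the complement of f(ℂ) to at most one point.
The exponent g(z) = −4z² − 4z is a nonconstant polynomial, hence surjective onto ℂ. So e^{g(z)} takes every value in {e^w : w ∈ ℂ} = ℂ ∖ {0}. Adding -5 shifts the range to ℂ ∖ {-5}. f omits exactly -5.

Omitted value: -5.


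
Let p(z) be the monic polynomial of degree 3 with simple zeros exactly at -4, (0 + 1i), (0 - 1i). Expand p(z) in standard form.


The polynomial is p(z) = ∏_{α ∈ S} (z − α), where S = {-4, (0 + 1i), (0 - 1i)}.
Expanding the product yields: p(z) = z^3 + 4·z^2 + z + 4.
Note conjugate pairs combine to real quadratics: (z − (0+1i))(z − (0−1i)) = z² + 1.
The resulting polynomial has degree 3 and real coefficients as required.

p(z) = z^3 + 4·z^2 + z + 4.


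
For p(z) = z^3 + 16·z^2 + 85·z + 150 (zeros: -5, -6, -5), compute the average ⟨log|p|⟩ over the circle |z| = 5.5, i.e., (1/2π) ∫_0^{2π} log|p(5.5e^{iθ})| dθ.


Zeros: -6, -5, -5; r = 5.5.
Inside |z| < r: -5, -5. Outside (|z| ≥ r): -6.
p(0) = 150, so log|p(0)| = log(150) = 5.0106.
Apply Jensen: I(r) = log|p(0)| + Σ_k log(r/|z_k|), summed over zeros inside |z| < r.
  log(r/|z_k|) for z_k = -5: log(5.5/5) = 0.0953
  log(r/|z_k|) for z_k = -5: log(5.5/5) = 0.0953
  Outside zeros (-6) contribute nothing to the Jensen sum.
Sum over inside zeros: 0.1906.
I(r) = log|p(0)| + (inside sum) = 5.0106 + 0.1906 = 5.2013.
Note: since some zeros are outside |z| ≤ r, the simplified n·log(r) form does NOT apply — only the inside zeros contribute.

I(r) ≈ 5.2013.


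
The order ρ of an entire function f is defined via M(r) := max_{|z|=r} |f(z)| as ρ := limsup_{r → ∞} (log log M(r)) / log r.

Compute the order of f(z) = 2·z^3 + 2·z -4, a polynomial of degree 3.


|f(z)| ≤ Σ|c_k|·r^k = O(r^3) as r → ∞. Polynomial growth is O(e^{r^ε}) for every ε > 0 (since r^3/e^{r^ε} → 0), so ρ ≤ ε for all ε > 0, i.e. ρ = 0. Every nonconstant polynomial has order 0.
Therefore ρ = 0.

Order ρ = 0.


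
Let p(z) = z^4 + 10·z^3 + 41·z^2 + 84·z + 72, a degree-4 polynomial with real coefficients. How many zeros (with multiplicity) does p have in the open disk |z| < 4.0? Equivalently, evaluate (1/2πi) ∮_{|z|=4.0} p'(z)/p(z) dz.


The zeros of p are: (-2 + 2i), (-2 - 2i), -3, -3.
Their magnitudes are: 2.828, 2.828, 3, 3.
Zeros with |z| < R = 4.0: (-2 + 2i), (-2 - 2i), -3, -3.
Count = 4.
By the argument principle, (1/2πi) ∮_{|z|=R} p'(z)/p(z) dz equals exactly this count.

Number of zeros inside |z| < 4.0: 4.


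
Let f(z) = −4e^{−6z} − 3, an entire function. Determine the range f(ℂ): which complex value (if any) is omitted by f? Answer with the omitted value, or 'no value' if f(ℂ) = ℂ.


Little Picard bounds the complement of f(ℂ) to at most one point.
e^{−6z} is never zero on ℂ, so -4·e^{−6z} takes every value in ℂ ∖ {0}. Adding -3 shifts the range to ℂ ∖ {-3}. Thus f omits exactly the value -3.

Omitted value: -3.


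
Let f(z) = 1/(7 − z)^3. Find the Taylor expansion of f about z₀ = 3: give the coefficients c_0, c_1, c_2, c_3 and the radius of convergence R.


Let w = z − z₀, so z = z₀ + w.
Then 7 − z = 7 − (z₀ + w) = (7 − z₀) − w = 4 − w.
f(z) = 1/(4 − w)^3 = (1/(4)^3) · (1 − w/(4))^{−3}.
By the binomial series (1−u)^{−3} = Σ_{n≥0} C(n+2, 2) u^n for |u|<1, with u = w/(4):
  c_n = C(n+2, 2) / (4)^(n+3).
  c_0 = 1/(4)^3 = 1/64.
  c_1 = 3/(4)^4 = 3/256.
  c_2 = 6/(4)^5 = 3/512.
  c_3 = 10/(4)^6 = 5/2048.
The series is valid for |w/d| < 1, i.e. |z − z₀| < |d|.
Radius of convergence: R = |7 − z₀| = |4| = 4 (distance from z₀ to the singularity z = 7).

c_0 = 1/64, c_1 = 3/256, c_2 = 3/512, c_3 = 5/2048; R = 4.


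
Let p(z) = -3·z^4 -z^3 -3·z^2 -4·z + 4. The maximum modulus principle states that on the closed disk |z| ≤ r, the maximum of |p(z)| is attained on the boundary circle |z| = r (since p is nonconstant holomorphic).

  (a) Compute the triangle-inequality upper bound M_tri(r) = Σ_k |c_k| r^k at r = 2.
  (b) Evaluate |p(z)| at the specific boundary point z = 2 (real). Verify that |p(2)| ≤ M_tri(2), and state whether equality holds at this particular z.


Coefficients: c_0 = 4, c_1 = -4, c_2 = -3, c_3 = -1, c_4 = -3. Radius r = 2.
Part (a). Triangle bound: M_tri(r) = Σ_k |c_k| r^k
  = |4|·2^0 + |-4|·2^1 + |-3|·2^2 + |-1|·2^3 + |-3|·2^4
  = 4 + 8 + 12 + 8 + 48 = 80.
This bounds M(r) := max_{|z|=r} |p(z)| from above; equality holds iff all terms c_k z^k can be made to align in phase at a single z on |z|=r.
Part (b). At z = 2 (real, on the circle |z| = r):
  p(2) = (4)·2^0 + (-4)·2^1 + (-3)·2^2 + (-1)·2^3 + (-3)·2^4 = -72.
  |p(2)| = 72.
Check: |p(2)| = 72 ≤ 80 = M_tri(2). ✓ Equality does not hold at z = 2 (the coefficients have mixed signs, so the terms do not all align in phase there).

M_tri(2) = 80; |p(2)| = 72; equality at z=2: no.


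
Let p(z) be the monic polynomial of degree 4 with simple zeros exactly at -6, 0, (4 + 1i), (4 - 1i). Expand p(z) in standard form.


The polynomial is p(z) = ∏_{α ∈ S} (z − α), where S = {-6, 0, (4 + 1i), (4 - 1i)}.
Expanding the product yields: p(z) = z^4 -2·z^3 -31·z^2 + 102·z.
Note conjugate pairs combine to real quadratics: (z − (4+1i))(z − (4−1i)) = z² − 8z + 17.
The resulting polynomial has degree 4 and real coefficients as required.

p(z) = z^4 -2·z^3 -31·z^2 + 102·z.


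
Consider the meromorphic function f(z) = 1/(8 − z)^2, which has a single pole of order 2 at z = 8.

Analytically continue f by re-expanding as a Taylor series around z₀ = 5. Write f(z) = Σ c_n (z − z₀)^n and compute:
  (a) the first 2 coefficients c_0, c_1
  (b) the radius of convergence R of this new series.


Let w = z − z₀, so z = z₀ + w.
Then 8 − z = 8 − (z₀ + w) = (8 − z₀) − w = 3 − w.
f(z) = 1/(3 − w)^2 = (1/(3)^2) · (1 − w/(3))^{−2}.
By the binomial series (1−u)^{−2} = Σ_{n≥0} C(n+1, 1) u^n for |u|<1, with u = w/(3):
  c_n = C(n+1, 1) / (3)^(n+2).
  c_0 = 1/(3)^2 = 1/9.
  c_1 = 2/(3)^3 = 2/27.
The series is valid for |w/d| < 1, i.e. |z − z₀| < |d|.
Radius of convergence: R = |8 − z₀| = |3| = 3 (distance from z₀ to the singularity z = 8).

c_0 = 1/9, c_1 = 2/27; R = 3.


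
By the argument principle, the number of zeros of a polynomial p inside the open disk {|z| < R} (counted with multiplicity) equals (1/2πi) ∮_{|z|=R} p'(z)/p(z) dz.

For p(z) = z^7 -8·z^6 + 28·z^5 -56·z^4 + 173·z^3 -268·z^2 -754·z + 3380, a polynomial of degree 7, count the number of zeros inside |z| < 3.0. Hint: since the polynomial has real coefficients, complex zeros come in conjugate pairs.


The zeros of p are: (-1 + 3i), (-1 - 3i), (3 + 2i), (3 - 2i), -2, (3 + 2i), (3 - 2i).
Their magnitudes are: 3.162, 3.162, 3.606, 3.606, 2, 3.606, 3.606.
Zeros with |z| < R = 3.0: -2.
Count = 1.
By the argument principle, (1/2πi) ∮_{|z|=R} p'(z)/p(z) dz equals exactly this count.

Number of zeros inside |z| < 3.0: 1.


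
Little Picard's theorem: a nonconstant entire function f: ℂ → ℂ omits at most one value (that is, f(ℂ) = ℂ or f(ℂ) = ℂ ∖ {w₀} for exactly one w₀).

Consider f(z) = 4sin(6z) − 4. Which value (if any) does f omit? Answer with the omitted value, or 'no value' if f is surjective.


Little Picard bounds the complement of f(ℂ) to at most one point.
sin is entire and surjective onto ℂ: for every w ∈ ℂ, sin(ζ) = w has a solution ζ ∈ ℂ (e.g., via the complex inverse arcsin). With ζ = 6z this gives z = ζ/(6). Then 4·sin(6z) takes every value in 4·ℂ = ℂ, and adding -4 is a bijection of ℂ. So f is surjective and omits no value. (Note: only on the real line is sin bounded by [−1, 1].)

Omitted value: no value.


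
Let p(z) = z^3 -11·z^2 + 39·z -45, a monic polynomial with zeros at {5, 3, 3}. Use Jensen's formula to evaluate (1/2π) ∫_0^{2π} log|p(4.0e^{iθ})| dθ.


Zeros: 3, 3, 5; r = 4.0.
Inside |z| < r: 3, 3. Outside (|z| ≥ r): 5.
p(0) = -45, so log|p(0)| = log(45) = 3.8067.
Apply Jensen: I(r) = log|p(0)| + Σ_k log(r/|z_k|), summed over zeros inside |z| < r.
  log(r/|z_k|) for z_k = 3: log(4.0/3) = 0.2877
  log(r/|z_k|) for z_k = 3: log(4.0/3) = 0.2877
  Outside zeros (5) contribute nothing to the Jensen sum.
Sum over inside zeros: 0.5754.
I(r) = log|p(0)| + (inside sum) = 3.8067 + 0.5754 = 4.3820.
Note: since some zeros are outside |z| ≤ r, the simplified n·log(r) form does NOT apply — only the inside zeros contribute.

I(r) ≈ 4.3820.


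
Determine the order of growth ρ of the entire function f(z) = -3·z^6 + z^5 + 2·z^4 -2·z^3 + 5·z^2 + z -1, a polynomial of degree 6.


|f(z)| ≤ Σ|c_k|·r^k = O(r^6) as r → ∞. Polynomial growth is O(e^{r^ε}) for every ε > 0 (since r^6/e^{r^ε} → 0), so ρ ≤ ε for all ε > 0, i.e. ρ = 0. Every nonconstant polynomial has order 0.
Therefore ρ = 0.

Order ρ = 0.
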